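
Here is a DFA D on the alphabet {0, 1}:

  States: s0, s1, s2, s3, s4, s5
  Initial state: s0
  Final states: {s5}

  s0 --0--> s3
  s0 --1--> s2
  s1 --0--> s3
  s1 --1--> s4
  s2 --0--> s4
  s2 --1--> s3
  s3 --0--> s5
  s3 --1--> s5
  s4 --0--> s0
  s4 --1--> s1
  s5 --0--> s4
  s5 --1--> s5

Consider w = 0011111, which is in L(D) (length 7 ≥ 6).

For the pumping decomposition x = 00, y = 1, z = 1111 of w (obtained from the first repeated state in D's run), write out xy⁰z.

001111

xy⁰z = xz = 00·1111 = 001111.
Reading y = 1 takes D from s5 back to s5, so after x the machine is still in s5, and z then leads to the accepting state s5. Hence 001111 ∈ L(D).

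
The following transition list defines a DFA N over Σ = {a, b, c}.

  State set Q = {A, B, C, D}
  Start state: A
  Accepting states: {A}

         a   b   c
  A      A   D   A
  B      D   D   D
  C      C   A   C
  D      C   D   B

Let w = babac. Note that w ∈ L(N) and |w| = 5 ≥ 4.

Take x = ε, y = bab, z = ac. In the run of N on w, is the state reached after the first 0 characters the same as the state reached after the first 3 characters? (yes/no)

State sequence: A -b-> D -a-> C -b-> A

After x (step 0): A. After xy (step 3): A.
They match, so y = bab drives N around a cycle from A back to itself; pumping y any number of times keeps N in A before reading z, and xyⁱz ∈ L(N) for every i ≥ 0.

yes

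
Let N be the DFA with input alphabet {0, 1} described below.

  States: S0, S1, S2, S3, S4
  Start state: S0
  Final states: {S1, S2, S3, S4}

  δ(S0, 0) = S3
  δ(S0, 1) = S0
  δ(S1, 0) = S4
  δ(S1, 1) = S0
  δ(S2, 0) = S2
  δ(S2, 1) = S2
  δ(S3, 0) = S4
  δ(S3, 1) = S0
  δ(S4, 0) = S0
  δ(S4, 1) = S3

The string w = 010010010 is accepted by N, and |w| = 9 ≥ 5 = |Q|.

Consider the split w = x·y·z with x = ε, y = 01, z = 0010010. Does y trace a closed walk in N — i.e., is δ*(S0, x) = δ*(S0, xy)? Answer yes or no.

yes

State sequence: S0 -0-> S3 -1-> S0

After x (step 0): S0. After xy (step 2): S0.
They match, so y = 01 drives N around a cycle from S0 back to itself; pumping y any number of times keeps N in S0 before reading z, and xyⁱz ∈ L(N) for every i ≥ 0.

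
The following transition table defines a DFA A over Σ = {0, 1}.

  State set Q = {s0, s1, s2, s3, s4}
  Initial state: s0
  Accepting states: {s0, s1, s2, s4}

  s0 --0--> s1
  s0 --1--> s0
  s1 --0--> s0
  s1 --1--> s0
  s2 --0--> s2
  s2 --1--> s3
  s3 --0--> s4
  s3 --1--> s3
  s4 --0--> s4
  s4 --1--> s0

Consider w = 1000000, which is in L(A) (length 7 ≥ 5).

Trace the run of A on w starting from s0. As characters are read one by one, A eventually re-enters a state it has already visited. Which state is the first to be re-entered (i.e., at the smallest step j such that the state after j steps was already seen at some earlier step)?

Run of A on w = 1 0 0 0 0 0 0:
  step 0: s0  (start)
  step 1: s0  (read 1: s0→s0)   ← first repeat (s0 seen earlier)
  step 2: s1  (read 0: s0→s1)
  step 3: s0  (read 0: s1→s0)
  step 4: s1  (read 0: s0→s1)
  step 5: s0  (read 0: s1→s0)
  step 6: s1  (read 0: s0→s1)
  step 7: s0  (read 0: s1→s0)

The earliest repeat is at step j = 1: A is in s0, which it already visited at step i = 0.
The DFA has 5 states, so the proof of the pumping lemma guarantees a repeated state among the first 5+1 visited; the segment between the two visits is the pumpable y.

s0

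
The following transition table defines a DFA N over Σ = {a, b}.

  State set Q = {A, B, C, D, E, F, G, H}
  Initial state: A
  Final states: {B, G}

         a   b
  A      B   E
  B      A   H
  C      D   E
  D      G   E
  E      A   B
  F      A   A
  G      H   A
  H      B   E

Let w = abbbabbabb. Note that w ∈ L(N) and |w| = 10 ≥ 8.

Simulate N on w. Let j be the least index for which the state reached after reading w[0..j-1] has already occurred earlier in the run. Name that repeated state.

B

State sequence: A -a-> B -b-> H -b-> E -b-> B -a-> A -b-> E -b-> B -a-> A -b-> E -b-> B
First repeat at step 4: B was already visited.

The earliest repeat is at step j = 4: N is in B, which it already visited at step i = 1.
Since N has 8 states, any run of length ≥ 8 visits 8+1 states, so by pigeonhole some state repeats within the first 8 steps — that repeat gives the pumpable loop.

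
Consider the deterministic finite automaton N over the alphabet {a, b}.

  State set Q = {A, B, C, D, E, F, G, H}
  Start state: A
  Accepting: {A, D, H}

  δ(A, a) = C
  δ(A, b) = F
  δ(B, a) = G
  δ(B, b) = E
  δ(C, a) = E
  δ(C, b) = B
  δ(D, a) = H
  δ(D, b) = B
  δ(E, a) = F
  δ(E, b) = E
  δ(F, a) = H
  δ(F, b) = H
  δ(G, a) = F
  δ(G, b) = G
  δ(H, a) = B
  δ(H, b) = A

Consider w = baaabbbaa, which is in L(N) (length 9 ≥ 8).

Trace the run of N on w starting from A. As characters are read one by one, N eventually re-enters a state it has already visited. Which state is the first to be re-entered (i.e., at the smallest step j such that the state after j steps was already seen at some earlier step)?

G

State sequence: A -b-> F -a-> H -a-> B -a-> G -b-> G -b-> G -b-> G -a-> F -a-> H
First repeat at step 5: G was already visited.

The earliest repeat is at step j = 5: N is in G, which it already visited at step i = 4.
Pumping length from the standard proof: p = 8 (the number of states). The repeated state found above gives |xy| = j ≤ 8 and |y| = j − i ≥ 1.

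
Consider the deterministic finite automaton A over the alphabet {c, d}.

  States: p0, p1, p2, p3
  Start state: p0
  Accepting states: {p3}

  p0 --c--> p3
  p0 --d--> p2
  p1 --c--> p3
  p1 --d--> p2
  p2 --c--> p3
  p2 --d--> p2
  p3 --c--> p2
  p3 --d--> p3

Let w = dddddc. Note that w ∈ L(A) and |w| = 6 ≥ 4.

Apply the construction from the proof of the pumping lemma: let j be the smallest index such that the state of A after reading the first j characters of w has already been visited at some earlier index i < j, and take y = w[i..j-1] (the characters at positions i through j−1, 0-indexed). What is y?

Run of A on w = d d d d d c:
  step 0: p0  (start)
  step 1: p2  (read d: p0→p2)
  step 2: p2  (read d: p2→p2)   ← first repeat (p2 seen earlier)
  step 3: p2  (read d: p2→p2)
  step 4: p2  (read d: p2→p2)
  step 5: p2  (read d: p2→p2)
  step 6: p3  (read c: p2→p3)

So i = 1, j = 2, giving x = w[0:1] = d, y = w[1:2] = d, z = w[2:6] = dddc.
Check: |xy| = 2 ≤ 4 and |y| = 1 ≥ 1. Reading y takes A from p2 back to p2, so every xyⁱz is accepted.
The DFA has 4 states, so the proof of the pumping lemma guarantees a repeated state among the first 4+1 visited; the segment between the two visits is the pumpable y.

d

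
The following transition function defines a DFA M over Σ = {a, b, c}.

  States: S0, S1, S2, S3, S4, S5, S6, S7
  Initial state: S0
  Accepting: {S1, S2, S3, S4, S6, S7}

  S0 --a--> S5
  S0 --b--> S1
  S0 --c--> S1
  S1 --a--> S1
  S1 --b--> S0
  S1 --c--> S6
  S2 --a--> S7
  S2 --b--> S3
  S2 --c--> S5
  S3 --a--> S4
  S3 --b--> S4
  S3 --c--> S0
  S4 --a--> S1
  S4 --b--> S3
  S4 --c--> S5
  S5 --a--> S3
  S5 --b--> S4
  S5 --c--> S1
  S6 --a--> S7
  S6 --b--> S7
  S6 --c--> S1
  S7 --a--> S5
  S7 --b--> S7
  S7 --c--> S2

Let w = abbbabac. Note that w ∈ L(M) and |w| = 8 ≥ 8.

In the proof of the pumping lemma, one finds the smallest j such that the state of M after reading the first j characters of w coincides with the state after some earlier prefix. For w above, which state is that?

Run of M on w = a b b b a b a c:
  step 0: S0  (start)
  step 1: S5  (read a: S0→S5)
  step 2: S4  (read b: S5→S4)
  step 3: S3  (read b: S4→S3)
  step 4: S4  (read b: S3→S4)   ← first repeat (S4 seen earlier)
  step 5: S1  (read a: S4→S1)
  step 6: S0  (read b: S1→S0)
  step 7: S5  (read a: S0→S5)
  step 8: S1  (read c: S5→S1)

The earliest repeat is at step j = 4: M is in S4, which it already visited at step i = 2.

S4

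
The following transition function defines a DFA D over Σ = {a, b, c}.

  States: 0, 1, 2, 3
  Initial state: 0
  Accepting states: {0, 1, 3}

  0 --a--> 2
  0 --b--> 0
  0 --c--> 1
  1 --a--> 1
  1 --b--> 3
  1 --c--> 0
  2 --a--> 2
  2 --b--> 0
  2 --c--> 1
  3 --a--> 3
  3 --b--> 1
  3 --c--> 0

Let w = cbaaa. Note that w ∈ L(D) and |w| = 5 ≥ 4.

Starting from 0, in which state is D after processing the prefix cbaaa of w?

3

State sequence: 0 -c-> 1 -b-> 3 -a-> 3 -a-> 3 -a-> 3

After reading 5 characters, D is in state 3.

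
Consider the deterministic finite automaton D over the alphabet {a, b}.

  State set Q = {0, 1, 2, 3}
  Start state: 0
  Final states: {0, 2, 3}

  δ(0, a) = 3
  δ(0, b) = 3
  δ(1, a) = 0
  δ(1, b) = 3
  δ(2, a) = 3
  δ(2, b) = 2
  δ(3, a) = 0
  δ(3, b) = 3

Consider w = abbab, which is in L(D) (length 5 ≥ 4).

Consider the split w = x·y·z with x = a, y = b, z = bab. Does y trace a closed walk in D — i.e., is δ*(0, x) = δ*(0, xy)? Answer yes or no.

yes

Run of D on the first 2 characters of w = a b:
  step 0: 0  (start)
  step 1: 3  (read a: 0→3)
  step 2: 3  (read b: 3→3)

After x (step 1): 3. After xy (step 2): 3.
They match, so y = b drives D around a cycle from 3 back to itself; pumping y any number of times keeps D in 3 before reading z, and xyⁱz ∈ L(D) for every i ≥ 0.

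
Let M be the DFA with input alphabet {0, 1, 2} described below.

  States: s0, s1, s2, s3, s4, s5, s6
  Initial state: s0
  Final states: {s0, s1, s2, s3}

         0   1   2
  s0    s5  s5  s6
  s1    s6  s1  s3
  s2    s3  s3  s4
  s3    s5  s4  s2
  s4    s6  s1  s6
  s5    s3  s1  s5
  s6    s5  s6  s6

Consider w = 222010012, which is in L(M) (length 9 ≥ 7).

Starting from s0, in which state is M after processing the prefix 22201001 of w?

State sequence: s0 -2-> s6 -2-> s6 -2-> s6 -0-> s5 -1-> s1 -0-> s6 -0-> s5 -1-> s1

After reading 8 characters, M is in state s1.

s1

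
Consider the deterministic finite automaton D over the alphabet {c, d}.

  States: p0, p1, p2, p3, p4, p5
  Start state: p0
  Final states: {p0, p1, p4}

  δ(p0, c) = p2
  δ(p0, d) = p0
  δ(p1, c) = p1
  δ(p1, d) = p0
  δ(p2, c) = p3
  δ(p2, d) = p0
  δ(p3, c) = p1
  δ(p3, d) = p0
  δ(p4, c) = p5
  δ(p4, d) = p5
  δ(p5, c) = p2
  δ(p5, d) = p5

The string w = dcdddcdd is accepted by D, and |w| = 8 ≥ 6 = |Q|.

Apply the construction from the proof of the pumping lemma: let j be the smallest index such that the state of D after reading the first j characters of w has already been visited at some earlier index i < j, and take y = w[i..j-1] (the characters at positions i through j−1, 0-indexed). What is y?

State sequence: p0 -d-> p0 -c-> p2 -d-> p0 -d-> p0 -d-> p0 -c-> p2 -d-> p0 -d-> p0
First repeat at step 1: p0 was already visited.

So i = 0, j = 1, giving x = w[0:0] = ε, y = w[0:1] = d, z = w[1:8] = cdddcdd.
Check: |xy| = 1 ≤ 6 and |y| = 1 ≥ 1. Reading y takes D from p0 back to p0, so every xyⁱz is accepted.

d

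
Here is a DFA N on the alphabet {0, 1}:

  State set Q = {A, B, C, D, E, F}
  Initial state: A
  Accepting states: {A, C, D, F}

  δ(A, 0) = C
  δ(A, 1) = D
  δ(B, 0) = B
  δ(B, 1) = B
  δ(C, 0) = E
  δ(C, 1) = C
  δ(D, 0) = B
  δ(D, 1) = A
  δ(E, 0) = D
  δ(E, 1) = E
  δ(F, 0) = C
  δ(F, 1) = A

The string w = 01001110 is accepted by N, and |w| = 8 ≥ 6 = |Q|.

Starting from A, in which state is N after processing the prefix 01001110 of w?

State sequence: A -0-> C -1-> C -0-> E -0-> D -1-> A -1-> D -1-> A -0-> C

After reading 8 characters, N is in state C.

C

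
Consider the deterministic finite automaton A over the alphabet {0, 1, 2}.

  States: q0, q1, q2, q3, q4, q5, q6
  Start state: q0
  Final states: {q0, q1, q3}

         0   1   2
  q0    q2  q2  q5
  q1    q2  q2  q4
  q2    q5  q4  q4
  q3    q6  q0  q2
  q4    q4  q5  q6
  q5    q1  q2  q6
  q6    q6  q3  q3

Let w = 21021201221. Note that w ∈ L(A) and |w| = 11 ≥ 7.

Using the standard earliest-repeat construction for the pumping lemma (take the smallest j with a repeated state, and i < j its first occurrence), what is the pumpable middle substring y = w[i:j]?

Run of A on w = 2 1 0 2 1 2 0 1 2 2 1:
  step 0: q0  (start)
  step 1: q5  (read 2: q0→q5)
  step 2: q2  (read 1: q5→q2)
  step 3: q5  (read 0: q2→q5)   ← first repeat (q5 seen earlier)
  step 4: q6  (read 2: q5→q6)
  step 5: q3  (read 1: q6→q3)
  step 6: q2  (read 2: q3→q2)
  step 7: q5  (read 0: q2→q5)
  step 8: q2  (read 1: q5→q2)
  step 9: q4  (read 2: q2→q4)
  step 10: q6  (read 2: q4→q6)
  step 11: q3  (read 1: q6→q3)

So i = 1, j = 3, giving x = w[0:1] = 2, y = w[1:3] = 10, z = w[3:11] = 21201221.
Check: |xy| = 3 ≤ 7 and |y| = 2 ≥ 1. Reading y takes A from q5 back to q5, so every xyⁱz is accepted.
Pumping length from the standard proof: p = 7 (the number of states). The repeated state found above gives |xy| = j ≤ 7 and |y| = j − i ≥ 1.

10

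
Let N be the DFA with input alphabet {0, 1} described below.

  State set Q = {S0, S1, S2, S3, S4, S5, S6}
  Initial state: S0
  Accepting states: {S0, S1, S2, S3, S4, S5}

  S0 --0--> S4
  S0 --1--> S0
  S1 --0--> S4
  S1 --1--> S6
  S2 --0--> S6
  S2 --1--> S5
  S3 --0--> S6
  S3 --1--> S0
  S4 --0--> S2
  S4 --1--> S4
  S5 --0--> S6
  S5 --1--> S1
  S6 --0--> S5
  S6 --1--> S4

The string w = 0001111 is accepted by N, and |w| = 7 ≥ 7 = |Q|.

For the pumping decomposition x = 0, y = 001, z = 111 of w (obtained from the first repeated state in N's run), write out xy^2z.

xy^2z = 0·001·001·111 = 0001001111.
Reading y = 001 takes N from S4 back to S4, so after x·y·y the machine is still in S4, and z then leads to the accepting state S4. Hence 0001001111 ∈ L(N).

0001001111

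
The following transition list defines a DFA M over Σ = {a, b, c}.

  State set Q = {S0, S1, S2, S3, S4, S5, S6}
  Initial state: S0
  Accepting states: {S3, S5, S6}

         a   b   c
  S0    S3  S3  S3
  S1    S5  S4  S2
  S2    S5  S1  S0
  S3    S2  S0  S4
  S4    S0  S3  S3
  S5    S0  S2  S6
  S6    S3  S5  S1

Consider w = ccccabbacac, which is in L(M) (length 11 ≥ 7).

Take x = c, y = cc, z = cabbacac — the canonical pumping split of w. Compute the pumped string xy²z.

ccccccabbacac

xy^2z = c·cc·cc·cabbacac = ccccccabbacac.
Reading y = cc takes M from S3 back to S3, so after x·y·y the machine is still in S3, and z then leads to the accepting state S3. Hence ccccccabbacac ∈ L(M).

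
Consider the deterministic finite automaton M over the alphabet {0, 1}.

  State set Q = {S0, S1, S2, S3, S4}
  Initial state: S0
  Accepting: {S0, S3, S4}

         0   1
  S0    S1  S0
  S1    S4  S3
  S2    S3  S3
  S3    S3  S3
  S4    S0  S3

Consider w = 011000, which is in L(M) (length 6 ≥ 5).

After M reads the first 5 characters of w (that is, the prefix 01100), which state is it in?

Run of M on the first 5 characters of w = 0 1 1 0 0:
  step 0: S0  (start)
  step 1: S1  (read 0: S0→S1)
  step 2: S3  (read 1: S1→S3)
  step 3: S3  (read 1: S3→S3)
  step 4: S3  (read 0: S3→S3)
  step 5: S3  (read 0: S3→S3)

After reading 5 characters, M is in state S3.

S3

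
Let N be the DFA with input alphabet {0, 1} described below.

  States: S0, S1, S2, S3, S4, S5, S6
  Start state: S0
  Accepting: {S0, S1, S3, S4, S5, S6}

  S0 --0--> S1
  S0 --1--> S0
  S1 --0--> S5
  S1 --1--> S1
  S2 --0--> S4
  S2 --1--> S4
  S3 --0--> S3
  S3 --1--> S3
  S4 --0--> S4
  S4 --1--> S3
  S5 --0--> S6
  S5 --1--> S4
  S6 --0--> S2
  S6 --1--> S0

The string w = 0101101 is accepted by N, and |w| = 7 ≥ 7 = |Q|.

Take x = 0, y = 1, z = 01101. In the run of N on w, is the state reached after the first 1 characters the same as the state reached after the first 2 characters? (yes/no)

yes

State sequence: S0 -0-> S1 -1-> S1

After x (step 1): S1. After xy (step 2): S1.
They match, so y = 1 drives N around a cycle from S1 back to itself; pumping y any number of times keeps N in S1 before reading z, and xyⁱz ∈ L(N) for every i ≥ 0.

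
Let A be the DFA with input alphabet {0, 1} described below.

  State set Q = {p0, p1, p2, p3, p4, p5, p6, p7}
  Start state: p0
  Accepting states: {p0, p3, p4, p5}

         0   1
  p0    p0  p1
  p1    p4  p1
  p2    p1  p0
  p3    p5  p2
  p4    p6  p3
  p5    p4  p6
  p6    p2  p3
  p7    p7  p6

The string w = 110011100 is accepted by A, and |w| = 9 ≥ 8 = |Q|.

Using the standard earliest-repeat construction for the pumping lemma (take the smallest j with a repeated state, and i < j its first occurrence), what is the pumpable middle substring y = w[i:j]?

1

State sequence: p0 -1-> p1 -1-> p1 -0-> p4 -0-> p6 -1-> p3 -1-> p2 -1-> p0 -0-> p0 -0-> p0
First repeat at step 2: p1 was already visited.

So i = 1, j = 2, giving x = w[0:1] = 1, y = w[1:2] = 1, z = w[2:9] = 0011100.
Check: |xy| = 2 ≤ 8 and |y| = 1 ≥ 1. Reading y takes A from p1 back to p1, so every xyⁱz is accepted.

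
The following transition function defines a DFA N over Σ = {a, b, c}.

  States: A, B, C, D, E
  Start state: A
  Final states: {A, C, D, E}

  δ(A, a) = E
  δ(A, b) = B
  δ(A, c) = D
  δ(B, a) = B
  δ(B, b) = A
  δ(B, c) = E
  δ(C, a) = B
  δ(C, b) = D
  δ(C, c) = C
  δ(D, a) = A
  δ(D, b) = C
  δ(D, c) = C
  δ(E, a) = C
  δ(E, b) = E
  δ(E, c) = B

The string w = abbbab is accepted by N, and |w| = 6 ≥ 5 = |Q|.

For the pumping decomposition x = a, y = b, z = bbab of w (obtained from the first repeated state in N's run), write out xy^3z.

xy^3z = a·b·b·b·bbab = abbbbbab.
Reading y = b takes N from E back to E, so after x·y·y·y the machine is still in E, and z then leads to the accepting state D. Hence abbbbbab ∈ L(N).

abbbbbab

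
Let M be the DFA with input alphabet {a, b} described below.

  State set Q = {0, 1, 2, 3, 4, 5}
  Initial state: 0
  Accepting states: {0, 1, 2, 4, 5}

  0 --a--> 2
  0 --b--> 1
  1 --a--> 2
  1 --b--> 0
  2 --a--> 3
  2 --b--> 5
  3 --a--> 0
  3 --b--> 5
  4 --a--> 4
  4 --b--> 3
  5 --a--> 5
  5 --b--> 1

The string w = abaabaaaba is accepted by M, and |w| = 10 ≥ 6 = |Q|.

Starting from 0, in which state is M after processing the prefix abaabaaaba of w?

State sequence: 0 -a-> 2 -b-> 5 -a-> 5 -a-> 5 -b-> 1 -a-> 2 -a-> 3 -a-> 0 -b-> 1 -a-> 2

After reading 10 characters, M is in state 2.
(This kind of state-tracing is the core of the pumping-lemma construction: with 6 states, pigeonhole forces a repeat within the first 6 steps.)

2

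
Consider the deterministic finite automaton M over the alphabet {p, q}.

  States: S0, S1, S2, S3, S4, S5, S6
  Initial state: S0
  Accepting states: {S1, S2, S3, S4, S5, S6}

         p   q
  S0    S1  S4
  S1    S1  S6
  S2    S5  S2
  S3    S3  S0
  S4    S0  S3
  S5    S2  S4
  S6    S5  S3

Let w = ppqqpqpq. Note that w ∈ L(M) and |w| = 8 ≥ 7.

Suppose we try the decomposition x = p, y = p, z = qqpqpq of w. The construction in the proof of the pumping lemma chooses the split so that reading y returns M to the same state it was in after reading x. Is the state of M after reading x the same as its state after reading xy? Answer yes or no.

State sequence: S0 -p-> S1 -p-> S1

After x (step 1): S1. After xy (step 2): S1.
They match, so y = p drives M around a cycle from S1 back to itself; pumping y any number of times keeps M in S1 before reading z, and xyⁱz ∈ L(M) for every i ≥ 0.

yes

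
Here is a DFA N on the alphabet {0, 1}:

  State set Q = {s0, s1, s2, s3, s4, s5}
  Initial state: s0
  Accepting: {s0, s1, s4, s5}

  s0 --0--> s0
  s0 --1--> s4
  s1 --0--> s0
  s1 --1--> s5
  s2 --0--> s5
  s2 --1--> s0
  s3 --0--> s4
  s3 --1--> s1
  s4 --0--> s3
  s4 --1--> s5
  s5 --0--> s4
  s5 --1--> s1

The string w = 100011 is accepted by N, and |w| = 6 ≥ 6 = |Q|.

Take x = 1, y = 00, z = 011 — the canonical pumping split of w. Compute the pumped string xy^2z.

10000011

xy^2z = 1·00·00·011 = 10000011.
Reading y = 00 takes N from s4 back to s4, so after x·y·y the machine is still in s4, and z then leads to the accepting state s5. Hence 10000011 ∈ L(N).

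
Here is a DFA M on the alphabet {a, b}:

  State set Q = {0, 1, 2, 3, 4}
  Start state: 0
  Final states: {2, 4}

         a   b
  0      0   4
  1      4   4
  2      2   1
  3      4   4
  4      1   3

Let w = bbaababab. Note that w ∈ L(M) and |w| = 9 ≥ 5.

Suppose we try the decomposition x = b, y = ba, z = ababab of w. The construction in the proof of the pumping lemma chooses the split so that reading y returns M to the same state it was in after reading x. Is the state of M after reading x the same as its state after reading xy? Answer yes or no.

yes

State sequence: 0 -b-> 4 -b-> 3 -a-> 4

After x (step 1): 4. After xy (step 3): 4.
They match, so y = ba drives M around a cycle from 4 back to itself; pumping y any number of times keeps M in 4 before reading z, and xyⁱz ∈ L(M) for every i ≥ 0.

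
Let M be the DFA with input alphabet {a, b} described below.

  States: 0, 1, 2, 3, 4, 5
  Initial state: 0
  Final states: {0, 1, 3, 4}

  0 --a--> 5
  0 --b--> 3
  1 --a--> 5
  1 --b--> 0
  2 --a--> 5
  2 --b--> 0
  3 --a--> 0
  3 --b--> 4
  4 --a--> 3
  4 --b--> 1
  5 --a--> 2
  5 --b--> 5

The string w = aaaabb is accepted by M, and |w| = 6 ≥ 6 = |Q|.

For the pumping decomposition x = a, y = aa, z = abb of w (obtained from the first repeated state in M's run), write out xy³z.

xy^3z = a·aa·aa·aa·abb = aaaaaaaabb.
Reading y = aa takes M from 5 back to 5, so after x·y·y·y the machine is still in 5, and z then leads to the accepting state 3. Hence aaaaaaaabb ∈ L(M).

aaaaaaaabb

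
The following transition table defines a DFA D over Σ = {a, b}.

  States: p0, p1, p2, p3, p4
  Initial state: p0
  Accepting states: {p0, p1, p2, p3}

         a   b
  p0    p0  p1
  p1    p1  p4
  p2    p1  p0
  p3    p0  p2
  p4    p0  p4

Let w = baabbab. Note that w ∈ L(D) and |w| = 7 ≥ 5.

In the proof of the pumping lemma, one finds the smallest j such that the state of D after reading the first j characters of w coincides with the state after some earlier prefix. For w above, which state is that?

State sequence: p0 -b-> p1 -a-> p1 -a-> p1 -b-> p4 -b-> p4 -a-> p0 -b-> p1
First repeat at step 2: p1 was already visited.

The earliest repeat is at step j = 2: D is in p1, which it already visited at step i = 1.
With |Q| = 5, pigeonhole forces a state repeat no later than step 5; the substring read between the first and second visits to that state can be pumped.

p1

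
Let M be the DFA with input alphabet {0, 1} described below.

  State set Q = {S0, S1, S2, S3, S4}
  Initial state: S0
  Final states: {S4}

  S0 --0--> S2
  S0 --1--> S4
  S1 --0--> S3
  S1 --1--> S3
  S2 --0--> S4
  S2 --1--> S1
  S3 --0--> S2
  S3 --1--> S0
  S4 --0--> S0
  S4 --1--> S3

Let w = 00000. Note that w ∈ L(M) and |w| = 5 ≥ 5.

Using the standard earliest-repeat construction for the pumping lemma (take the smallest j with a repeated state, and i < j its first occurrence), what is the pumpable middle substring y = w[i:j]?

Run of M on w = 0 0 0 0 0:
  step 0: S0  (start)
  step 1: S2  (read 0: S0→S2)
  step 2: S4  (read 0: S2→S4)
  step 3: S0  (read 0: S4→S0)   ← first repeat (S0 seen earlier)
  step 4: S2  (read 0: S0→S2)
  step 5: S4  (read 0: S2→S4)

So i = 0, j = 3, giving x = w[0:0] = ε, y = w[0:3] = 000, z = w[3:5] = 00.
Check: |xy| = 3 ≤ 5 and |y| = 3 ≥ 1. Reading y takes M from S0 back to S0, so every xyⁱz is accepted.

000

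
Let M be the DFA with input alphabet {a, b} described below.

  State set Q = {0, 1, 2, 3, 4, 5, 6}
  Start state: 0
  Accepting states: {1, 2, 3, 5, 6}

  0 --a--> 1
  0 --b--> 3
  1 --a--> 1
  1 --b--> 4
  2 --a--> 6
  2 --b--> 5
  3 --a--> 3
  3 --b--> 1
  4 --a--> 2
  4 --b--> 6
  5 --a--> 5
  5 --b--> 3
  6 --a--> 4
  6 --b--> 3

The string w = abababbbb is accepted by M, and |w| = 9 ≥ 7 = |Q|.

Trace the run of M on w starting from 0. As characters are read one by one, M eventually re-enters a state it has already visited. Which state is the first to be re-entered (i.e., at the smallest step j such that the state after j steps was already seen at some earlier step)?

5

Run of M on w = a b a b a b b b b:
  step 0: 0  (start)
  step 1: 1  (read a: 0→1)
  step 2: 4  (read b: 1→4)
  step 3: 2  (read a: 4→2)
  step 4: 5  (read b: 2→5)
  step 5: 5  (read a: 5→5)   ← first repeat (5 seen earlier)
  step 6: 3  (read b: 5→3)
  step 7: 1  (read b: 3→1)
  step 8: 4  (read b: 1→4)
  step 9: 6  (read b: 4→6)

The earliest repeat is at step j = 5: M is in 5, which it already visited at step i = 4.
Since M has 7 states, any run of length ≥ 7 visits 7+1 states, so by pigeonhole some state repeats within the first 7 steps — that repeat gives the pumpable loop.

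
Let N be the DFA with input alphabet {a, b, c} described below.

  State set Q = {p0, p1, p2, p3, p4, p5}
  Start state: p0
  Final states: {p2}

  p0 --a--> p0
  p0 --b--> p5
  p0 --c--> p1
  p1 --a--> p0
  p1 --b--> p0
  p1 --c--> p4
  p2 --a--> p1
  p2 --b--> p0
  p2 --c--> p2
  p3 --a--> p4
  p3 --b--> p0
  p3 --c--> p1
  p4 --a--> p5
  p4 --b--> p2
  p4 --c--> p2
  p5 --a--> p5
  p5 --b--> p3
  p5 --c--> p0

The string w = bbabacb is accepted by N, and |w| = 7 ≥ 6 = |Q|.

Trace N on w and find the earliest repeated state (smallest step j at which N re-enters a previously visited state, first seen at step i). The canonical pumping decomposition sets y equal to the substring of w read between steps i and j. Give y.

bac

State sequence: p0 -b-> p5 -b-> p3 -a-> p4 -b-> p2 -a-> p1 -c-> p4 -b-> p2
First repeat at step 6: p4 was already visited.

So i = 3, j = 6, giving x = w[0:3] = bba, y = w[3:6] = bac, z = w[6:7] = b.
Check: |xy| = 6 ≤ 6 and |y| = 3 ≥ 1. Reading y takes N from p4 back to p4, so every xyⁱz is accepted.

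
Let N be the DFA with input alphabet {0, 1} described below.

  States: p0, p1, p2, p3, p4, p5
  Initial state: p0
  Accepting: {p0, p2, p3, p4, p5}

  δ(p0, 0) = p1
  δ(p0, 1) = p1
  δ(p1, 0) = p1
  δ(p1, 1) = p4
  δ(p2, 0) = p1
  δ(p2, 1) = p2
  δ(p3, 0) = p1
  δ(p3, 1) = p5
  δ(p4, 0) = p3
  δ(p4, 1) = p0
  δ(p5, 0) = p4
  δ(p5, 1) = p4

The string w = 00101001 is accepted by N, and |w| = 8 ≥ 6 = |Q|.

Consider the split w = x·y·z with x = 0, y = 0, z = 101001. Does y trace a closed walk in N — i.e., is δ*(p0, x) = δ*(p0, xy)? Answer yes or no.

yes

State sequence: p0 -0-> p1 -0-> p1

After x (step 1): p1. After xy (step 2): p1.
They match, so y = 0 drives N around a cycle from p1 back to itself; pumping y any number of times keeps N in p1 before reading z, and xyⁱz ∈ L(N) for every i ≥ 0.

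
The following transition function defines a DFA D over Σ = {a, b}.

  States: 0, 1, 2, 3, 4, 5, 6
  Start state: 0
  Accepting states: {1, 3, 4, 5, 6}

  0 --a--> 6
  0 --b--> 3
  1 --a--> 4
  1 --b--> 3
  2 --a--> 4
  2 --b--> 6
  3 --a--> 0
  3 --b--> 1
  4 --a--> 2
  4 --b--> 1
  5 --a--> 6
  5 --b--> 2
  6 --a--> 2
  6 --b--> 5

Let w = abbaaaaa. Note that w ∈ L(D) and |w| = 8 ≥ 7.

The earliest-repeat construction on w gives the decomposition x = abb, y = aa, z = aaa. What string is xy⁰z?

abbaaa

xy⁰z = xz = abb·aaa = abbaaa.
Reading y = aa takes D from 2 back to 2, so after x the machine is still in 2, and z then leads to the accepting state 4. Hence abbaaa ∈ L(D).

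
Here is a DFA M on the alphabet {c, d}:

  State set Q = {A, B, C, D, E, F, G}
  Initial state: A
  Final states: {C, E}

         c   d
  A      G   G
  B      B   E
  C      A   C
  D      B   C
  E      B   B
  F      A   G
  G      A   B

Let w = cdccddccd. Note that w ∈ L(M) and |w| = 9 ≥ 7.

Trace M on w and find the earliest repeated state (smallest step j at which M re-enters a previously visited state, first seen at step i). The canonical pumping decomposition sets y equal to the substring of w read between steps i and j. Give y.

c

Run of M on w = c d c c d d c c d:
  step 0: A  (start)
  step 1: G  (read c: A→G)
  step 2: B  (read d: G→B)
  step 3: B  (read c: B→B)   ← first repeat (B seen earlier)
  step 4: B  (read c: B→B)
  step 5: E  (read d: B→E)
  step 6: B  (read d: E→B)
  step 7: B  (read c: B→B)
  step 8: B  (read c: B→B)
  step 9: E  (read d: B→E)

So i = 2, j = 3, giving x = w[0:2] = cd, y = w[2:3] = c, z = w[3:9] = cddccd.
Check: |xy| = 3 ≤ 7 and |y| = 1 ≥ 1. Reading y takes M from B back to B, so every xyⁱz is accepted.
With |Q| = 7, pigeonhole forces a state repeat no later than step 7; the substring read between the first and second visits to that state can be pumped.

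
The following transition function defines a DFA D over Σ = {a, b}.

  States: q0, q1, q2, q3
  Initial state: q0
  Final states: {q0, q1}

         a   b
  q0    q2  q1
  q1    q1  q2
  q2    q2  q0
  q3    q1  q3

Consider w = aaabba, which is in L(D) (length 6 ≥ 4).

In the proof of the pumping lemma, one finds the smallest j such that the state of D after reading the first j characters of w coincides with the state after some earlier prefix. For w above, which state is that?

q2

Run of D on w = a a a b b a:
  step 0: q0  (start)
  step 1: q2  (read a: q0→q2)
  step 2: q2  (read a: q2→q2)   ← first repeat (q2 seen earlier)
  step 3: q2  (read a: q2→q2)
  step 4: q0  (read b: q2→q0)
  step 5: q1  (read b: q0→q1)
  step 6: q1  (read a: q1→q1)

The earliest repeat is at step j = 2: D is in q2, which it already visited at step i = 1.
The DFA has 4 states, so the proof of the pumping lemma guarantees a repeated state among the first 4+1 visited; the segment between the two visits is the pumpable y.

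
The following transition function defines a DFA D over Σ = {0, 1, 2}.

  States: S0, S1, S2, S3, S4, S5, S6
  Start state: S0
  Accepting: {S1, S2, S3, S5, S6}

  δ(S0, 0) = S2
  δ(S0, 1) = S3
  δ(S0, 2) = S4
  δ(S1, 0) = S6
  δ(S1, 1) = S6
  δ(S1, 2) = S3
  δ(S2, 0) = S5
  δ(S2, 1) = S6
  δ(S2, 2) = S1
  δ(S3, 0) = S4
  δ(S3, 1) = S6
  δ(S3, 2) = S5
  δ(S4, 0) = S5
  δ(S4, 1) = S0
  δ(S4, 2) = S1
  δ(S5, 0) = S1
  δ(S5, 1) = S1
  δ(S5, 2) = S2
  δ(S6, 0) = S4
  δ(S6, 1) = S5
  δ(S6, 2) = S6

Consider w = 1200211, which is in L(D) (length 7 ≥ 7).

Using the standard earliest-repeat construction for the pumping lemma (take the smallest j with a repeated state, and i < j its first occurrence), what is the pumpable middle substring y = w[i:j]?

2

Run of D on w = 1 2 0 0 2 1 1:
  step 0: S0  (start)
  step 1: S3  (read 1: S0→S3)
  step 2: S5  (read 2: S3→S5)
  step 3: S1  (read 0: S5→S1)
  step 4: S6  (read 0: S1→S6)
  step 5: S6  (read 2: S6→S6)   ← first repeat (S6 seen earlier)
  step 6: S5  (read 1: S6→S5)
  step 7: S1  (read 1: S5→S1)

So i = 4, j = 5, giving x = w[0:4] = 1200, y = w[4:5] = 2, z = w[5:7] = 11.
Check: |xy| = 5 ≤ 7 and |y| = 1 ≥ 1. Reading y takes D from S6 back to S6, so every xyⁱz is accepted.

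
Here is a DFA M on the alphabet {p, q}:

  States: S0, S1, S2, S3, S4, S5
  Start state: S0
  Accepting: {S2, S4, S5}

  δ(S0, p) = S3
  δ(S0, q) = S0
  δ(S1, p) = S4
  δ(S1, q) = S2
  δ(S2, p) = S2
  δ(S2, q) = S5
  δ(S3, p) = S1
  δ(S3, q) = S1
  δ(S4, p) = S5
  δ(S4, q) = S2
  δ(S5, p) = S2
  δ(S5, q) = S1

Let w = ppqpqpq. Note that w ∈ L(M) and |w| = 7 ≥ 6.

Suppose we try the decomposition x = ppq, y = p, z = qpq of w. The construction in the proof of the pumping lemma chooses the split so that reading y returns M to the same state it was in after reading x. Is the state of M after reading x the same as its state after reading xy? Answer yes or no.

Run of M on the first 4 characters of w = p p q p:
  step 0: S0  (start)
  step 1: S3  (read p: S0→S3)
  step 2: S1  (read p: S3→S1)
  step 3: S2  (read q: S1→S2)
  step 4: S2  (read p: S2→S2)

After x (step 3): S2. After xy (step 4): S2.
They match, so y = p drives M around a cycle from S2 back to itself; pumping y any number of times keeps M in S2 before reading z, and xyⁱz ∈ L(M) for every i ≥ 0.

yes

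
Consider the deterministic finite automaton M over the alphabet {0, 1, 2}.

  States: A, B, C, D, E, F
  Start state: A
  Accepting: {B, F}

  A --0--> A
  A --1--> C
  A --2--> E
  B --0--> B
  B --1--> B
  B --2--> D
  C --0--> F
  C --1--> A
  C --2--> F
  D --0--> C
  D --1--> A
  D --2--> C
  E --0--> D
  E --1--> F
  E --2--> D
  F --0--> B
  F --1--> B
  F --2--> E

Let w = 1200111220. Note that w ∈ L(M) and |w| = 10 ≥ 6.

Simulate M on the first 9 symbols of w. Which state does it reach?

State sequence: A -1-> C -2-> F -0-> B -0-> B -1-> B -1-> B -1-> B -2-> D -2-> C

After reading 9 characters, M is in state C.

C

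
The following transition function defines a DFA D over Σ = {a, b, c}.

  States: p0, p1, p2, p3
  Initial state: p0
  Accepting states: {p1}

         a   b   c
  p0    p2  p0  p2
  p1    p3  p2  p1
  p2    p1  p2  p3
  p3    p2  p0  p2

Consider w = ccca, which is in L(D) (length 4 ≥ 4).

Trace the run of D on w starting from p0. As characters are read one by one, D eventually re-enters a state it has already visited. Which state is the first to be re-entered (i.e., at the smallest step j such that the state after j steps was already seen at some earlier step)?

State sequence: p0 -c-> p2 -c-> p3 -c-> p2 -a-> p1
First repeat at step 3: p2 was already visited.

The earliest repeat is at step j = 3: D is in p2, which it already visited at step i = 1.
The DFA has 4 states, so the proof of the pumping lemma guarantees a repeated state among the first 4+1 visited; the segment between the two visits is the pumpable y.

p2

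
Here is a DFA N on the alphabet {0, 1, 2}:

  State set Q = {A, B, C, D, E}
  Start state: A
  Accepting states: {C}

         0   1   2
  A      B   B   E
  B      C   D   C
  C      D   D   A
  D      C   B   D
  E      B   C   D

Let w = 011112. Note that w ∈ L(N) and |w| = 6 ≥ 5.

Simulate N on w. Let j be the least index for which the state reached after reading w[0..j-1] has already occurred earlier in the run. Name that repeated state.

Run of N on w = 0 1 1 1 1 2:
  step 0: A  (start)
  step 1: B  (read 0: A→B)
  step 2: D  (read 1: B→D)
  step 3: B  (read 1: D→B)   ← first repeat (B seen earlier)
  step 4: D  (read 1: B→D)
  step 5: B  (read 1: D→B)
  step 6: C  (read 2: B→C)

The earliest repeat is at step j = 3: N is in B, which it already visited at step i = 1.
The DFA has 5 states, so the proof of the pumping lemma guarantees a repeated state among the first 5+1 visited; the segment between the two visits is the pumpable y.

B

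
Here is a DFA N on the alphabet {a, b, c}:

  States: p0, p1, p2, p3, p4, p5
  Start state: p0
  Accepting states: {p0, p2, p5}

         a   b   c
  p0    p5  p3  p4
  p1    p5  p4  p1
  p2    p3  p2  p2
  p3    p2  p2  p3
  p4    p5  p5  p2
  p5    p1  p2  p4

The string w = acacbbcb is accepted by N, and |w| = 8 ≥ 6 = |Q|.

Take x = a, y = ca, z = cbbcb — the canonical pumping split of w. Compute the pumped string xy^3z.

xy^3z = a·ca·ca·ca·cbbcb = acacacacbbcb.
Reading y = ca takes N from p5 back to p5, so after x·y·y·y the machine is still in p5, and z then leads to the accepting state p2. Hence acacacacbbcb ∈ L(N).

acacacacbbcb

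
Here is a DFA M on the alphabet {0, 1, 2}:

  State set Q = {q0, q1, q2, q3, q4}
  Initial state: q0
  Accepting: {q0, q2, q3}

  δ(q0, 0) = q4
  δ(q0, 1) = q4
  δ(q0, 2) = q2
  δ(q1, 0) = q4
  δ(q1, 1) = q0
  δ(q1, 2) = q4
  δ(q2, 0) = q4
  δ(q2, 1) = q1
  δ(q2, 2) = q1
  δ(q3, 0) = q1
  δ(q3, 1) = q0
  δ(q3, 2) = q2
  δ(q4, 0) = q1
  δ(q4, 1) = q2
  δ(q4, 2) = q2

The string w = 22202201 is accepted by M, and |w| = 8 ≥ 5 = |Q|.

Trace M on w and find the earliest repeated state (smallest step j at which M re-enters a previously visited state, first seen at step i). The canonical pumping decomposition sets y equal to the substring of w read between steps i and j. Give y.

20

Run of M on w = 2 2 2 0 2 2 0 1:
  step 0: q0  (start)
  step 1: q2  (read 2: q0→q2)
  step 2: q1  (read 2: q2→q1)
  step 3: q4  (read 2: q1→q4)
  step 4: q1  (read 0: q4→q1)   ← first repeat (q1 seen earlier)
  step 5: q4  (read 2: q1→q4)
  step 6: q2  (read 2: q4→q2)
  step 7: q4  (read 0: q2→q4)
  step 8: q2  (read 1: q4→q2)

So i = 2, j = 4, giving x = w[0:2] = 22, y = w[2:4] = 20, z = w[4:8] = 2201.
Check: |xy| = 4 ≤ 5 and |y| = 2 ≥ 1. Reading y takes M from q1 back to q1, so every xyⁱz is accepted.
Since M has 5 states, any run of length ≥ 5 visits 5+1 states, so by pigeonhole some state repeats within the first 5 steps — that repeat gives the pumpable loop.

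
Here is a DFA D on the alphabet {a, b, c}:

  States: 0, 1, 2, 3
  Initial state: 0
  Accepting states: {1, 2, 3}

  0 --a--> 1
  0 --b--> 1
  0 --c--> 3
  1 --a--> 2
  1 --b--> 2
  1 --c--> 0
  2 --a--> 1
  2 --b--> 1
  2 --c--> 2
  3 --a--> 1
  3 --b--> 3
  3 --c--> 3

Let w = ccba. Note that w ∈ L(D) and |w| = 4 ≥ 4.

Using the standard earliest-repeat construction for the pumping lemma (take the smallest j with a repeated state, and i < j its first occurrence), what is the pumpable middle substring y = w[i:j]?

Run of D on w = c c b a:
  step 0: 0  (start)
  step 1: 3  (read c: 0→3)
  step 2: 3  (read c: 3→3)   ← first repeat (3 seen earlier)
  step 3: 3  (read b: 3→3)
  step 4: 1  (read a: 3→1)

So i = 1, j = 2, giving x = w[0:1] = c, y = w[1:2] = c, z = w[2:4] = ba.
Check: |xy| = 2 ≤ 4 and |y| = 1 ≥ 1. Reading y takes D from 3 back to 3, so every xyⁱz is accepted.
With |Q| = 4, pigeonhole forces a state repeat no later than step 4; the substring read between the first and second visits to that state can be pumped.

c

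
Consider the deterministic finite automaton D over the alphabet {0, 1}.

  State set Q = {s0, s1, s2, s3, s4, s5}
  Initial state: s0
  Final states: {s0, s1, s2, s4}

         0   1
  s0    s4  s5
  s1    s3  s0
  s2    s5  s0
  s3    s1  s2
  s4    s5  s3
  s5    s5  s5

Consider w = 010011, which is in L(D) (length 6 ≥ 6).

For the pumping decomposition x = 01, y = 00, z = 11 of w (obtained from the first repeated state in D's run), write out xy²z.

01000011

xy^2z = 01·00·00·11 = 01000011.
Reading y = 00 takes D from s3 back to s3, so after x·y·y the machine is still in s3, and z then leads to the accepting state s0. Hence 01000011 ∈ L(D).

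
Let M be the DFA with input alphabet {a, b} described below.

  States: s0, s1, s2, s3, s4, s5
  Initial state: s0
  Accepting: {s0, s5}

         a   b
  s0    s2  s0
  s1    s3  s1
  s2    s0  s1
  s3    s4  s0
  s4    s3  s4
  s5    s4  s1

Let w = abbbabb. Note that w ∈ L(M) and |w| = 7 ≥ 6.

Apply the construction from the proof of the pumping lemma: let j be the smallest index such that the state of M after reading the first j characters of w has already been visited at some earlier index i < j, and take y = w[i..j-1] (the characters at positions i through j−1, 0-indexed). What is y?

b

Run of M on w = a b b b a b b:
  step 0: s0  (start)
  step 1: s2  (read a: s0→s2)
  step 2: s1  (read b: s2→s1)
  step 3: s1  (read b: s1→s1)   ← first repeat (s1 seen earlier)
  step 4: s1  (read b: s1→s1)
  step 5: s3  (read a: s1→s3)
  step 6: s0  (read b: s3→s0)
  step 7: s0  (read b: s0→s0)

So i = 2, j = 3, giving x = w[0:2] = ab, y = w[2:3] = b, z = w[3:7] = babb.
Check: |xy| = 3 ≤ 6 and |y| = 1 ≥ 1. Reading y takes M from s1 back to s1, so every xyⁱz is accepted.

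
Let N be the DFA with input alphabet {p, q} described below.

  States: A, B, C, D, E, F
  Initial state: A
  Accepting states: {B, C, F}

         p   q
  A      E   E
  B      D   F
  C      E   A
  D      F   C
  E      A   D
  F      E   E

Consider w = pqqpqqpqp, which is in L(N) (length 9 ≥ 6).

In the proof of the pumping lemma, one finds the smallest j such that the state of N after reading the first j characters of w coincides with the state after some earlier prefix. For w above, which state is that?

Run of N on w = p q q p q q p q p:
  step 0: A  (start)
  step 1: E  (read p: A→E)
  step 2: D  (read q: E→D)
  step 3: C  (read q: D→C)
  step 4: E  (read p: C→E)   ← first repeat (E seen earlier)
  step 5: D  (read q: E→D)
  step 6: C  (read q: D→C)
  step 7: E  (read p: C→E)
  step 8: D  (read q: E→D)
  step 9: F  (read p: D→F)

The earliest repeat is at step j = 4: N is in E, which it already visited at step i = 1.

E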